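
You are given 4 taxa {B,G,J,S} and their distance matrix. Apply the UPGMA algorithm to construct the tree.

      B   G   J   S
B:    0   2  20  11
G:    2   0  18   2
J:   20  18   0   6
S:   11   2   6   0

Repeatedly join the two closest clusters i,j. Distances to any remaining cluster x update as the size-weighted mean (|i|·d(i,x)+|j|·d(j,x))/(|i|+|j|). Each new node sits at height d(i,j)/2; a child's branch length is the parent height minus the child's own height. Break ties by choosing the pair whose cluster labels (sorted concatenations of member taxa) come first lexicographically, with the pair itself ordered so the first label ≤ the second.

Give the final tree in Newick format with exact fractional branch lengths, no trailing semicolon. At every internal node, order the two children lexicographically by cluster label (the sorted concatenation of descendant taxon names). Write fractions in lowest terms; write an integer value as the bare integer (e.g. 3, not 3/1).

((B:1,G:1):43/8,(J:3,S:3):27/8)

iteration 1: select B,G (d=2); attach at lengths (1, 1); label the merged cluster BG
  updated: d(BG,J)=19, d(BG,S)=13/2
iteration 2: select J,S (d=6); attach at lengths (3, 3); label the merged cluster JS
  updated: d(BG,JS)=51/4
iteration 3: select BG,JS (d=51/4); attach at lengths (43/8, 27/8); label the merged cluster BGJS
final tree: ((B:1,G:1):43/8,(J:3,S:3):27/8)
total length: 67/4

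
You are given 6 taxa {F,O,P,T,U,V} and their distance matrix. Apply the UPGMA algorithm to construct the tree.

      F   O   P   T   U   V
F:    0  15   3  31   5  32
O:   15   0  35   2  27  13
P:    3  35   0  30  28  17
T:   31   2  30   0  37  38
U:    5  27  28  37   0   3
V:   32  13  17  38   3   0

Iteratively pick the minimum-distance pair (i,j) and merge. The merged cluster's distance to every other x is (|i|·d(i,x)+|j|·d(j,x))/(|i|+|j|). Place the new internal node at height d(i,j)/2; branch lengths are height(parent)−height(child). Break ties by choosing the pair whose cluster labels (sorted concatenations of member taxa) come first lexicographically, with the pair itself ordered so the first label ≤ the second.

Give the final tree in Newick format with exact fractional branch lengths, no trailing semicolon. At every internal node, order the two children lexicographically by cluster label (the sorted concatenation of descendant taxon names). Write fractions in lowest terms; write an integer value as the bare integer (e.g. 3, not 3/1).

step 1: merge (O,T) at d=2; branch lengths O→1, T→1; new cluster OT
  updated: d(F,OT)=23, d(OT,P)=65/2, d(OT,U)=32, d(OT,V)=51/2
step 2: merge (F,P) at d=3; branch lengths F→3/2, P→3/2; new cluster FP
  updated: d(FP,OT)=111/4, d(FP,U)=33/2, d(FP,V)=49/2
step 3: merge (U,V) at d=3; branch lengths U→3/2, V→3/2; new cluster UV
  updated: d(FP,UV)=41/2, d(OT,UV)=115/4
step 4: merge (FP,UV) at d=41/2; branch lengths FP→35/4, UV→35/4; new cluster FPUV
  updated: d(FPUV,OT)=113/4
step 5: merge (FPUV,OT) at d=113/4; branch lengths FPUV→31/8, OT→105/8; new cluster FOPTUV
final tree: (((F:3/2,P:3/2):35/4,(U:3/2,V:3/2):35/4):31/8,(O:1,T:1):105/8)
total length: 85/2

(((F:3/2,P:3/2):35/4,(U:3/2,V:3/2):35/4):31/8,(O:1,T:1):105/8)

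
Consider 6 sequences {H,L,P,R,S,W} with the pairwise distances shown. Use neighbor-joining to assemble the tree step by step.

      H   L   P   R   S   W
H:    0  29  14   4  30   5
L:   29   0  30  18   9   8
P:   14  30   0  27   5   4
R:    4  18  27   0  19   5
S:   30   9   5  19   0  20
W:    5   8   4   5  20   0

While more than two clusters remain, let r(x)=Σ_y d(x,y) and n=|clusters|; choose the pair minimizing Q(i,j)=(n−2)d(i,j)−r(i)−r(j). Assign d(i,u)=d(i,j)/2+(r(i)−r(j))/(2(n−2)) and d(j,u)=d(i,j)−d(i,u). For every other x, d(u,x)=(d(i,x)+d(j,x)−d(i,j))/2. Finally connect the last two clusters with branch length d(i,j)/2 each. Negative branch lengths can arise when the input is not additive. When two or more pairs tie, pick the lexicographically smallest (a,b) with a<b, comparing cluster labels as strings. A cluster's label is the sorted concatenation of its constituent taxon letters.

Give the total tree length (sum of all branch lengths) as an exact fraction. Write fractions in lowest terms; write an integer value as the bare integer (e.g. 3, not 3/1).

1. join P+S (d=5, Q=-143) ⇒ PS; edges |P|=17/8, |S|=23/8
  updated: d(H,PS)=39/2, d(L,PS)=17, d(PS,R)=41/2, d(PS,W)=19/2
2. join H+R (d=4, Q=-93) ⇒ HR; edges |H|=11/3, |R|=1/3
  updated: d(HR,L)=43/2, d(HR,PS)=18, d(HR,W)=3
3. join HR+W (d=3, Q=-57) ⇒ HRW; edges |HR|=7, |W|=-4
  updated: d(HRW,L)=53/4, d(HRW,PS)=49/4
4. join HRW+L (d=53/4, Q=-85/2) ⇒ HLRW; edges |HRW|=17/4, |L|=9
  updated: d(HLRW,PS)=8
5. join HLRW+PS (d=8) ⇒ HLPRSW; edges |HLRW|=4, |PS|=4
final tree: ((((H:11/3,R:1/3):7,W:-4):17/4,L:9):4,(P:17/8,S:23/8):4)
total length: 133/4

133/4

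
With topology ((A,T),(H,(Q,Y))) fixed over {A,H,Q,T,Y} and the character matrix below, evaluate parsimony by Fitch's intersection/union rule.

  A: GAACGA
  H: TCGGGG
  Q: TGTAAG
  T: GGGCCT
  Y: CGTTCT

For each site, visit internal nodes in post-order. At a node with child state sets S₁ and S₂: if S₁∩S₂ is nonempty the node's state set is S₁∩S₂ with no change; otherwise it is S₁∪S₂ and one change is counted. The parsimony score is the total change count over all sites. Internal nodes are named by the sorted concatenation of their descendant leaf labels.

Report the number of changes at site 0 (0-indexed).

AT@0: {G} ∩ {G} = {G} (intersection, +0)
QY@0: {T} ∪ {C} = {C,T} (union, +1)
HQY@0: {T} ∩ {C,T} = {T} (intersection, +0)
AHQTY@0: {G} ∪ {T} = {G,T} (union, +1)
AT@1: {A} ∪ {G} = {A,G} (union, +1)
QY@1: {G} ∩ {G} = {G} (intersection, +0)
HQY@1: {C} ∪ {G} = {C,G} (union, +1)
AHQTY@1: {A,G} ∩ {C,G} = {G} (intersection, +0)
AT@2: {A} ∪ {G} = {A,G} (union, +1)
QY@2: {T} ∩ {T} = {T} (intersection, +0)
HQY@2: {G} ∪ {T} = {G,T} (union, +1)
AHQTY@2: {A,G} ∩ {G,T} = {G} (intersection, +0)
AT@3: {C} ∩ {C} = {C} (intersection, +0)
QY@3: {A} ∪ {T} = {A,T} (union, +1)
HQY@3: {G} ∪ {A,T} = {A,G,T} (union, +1)
AHQTY@3: {C} ∪ {A,G,T} = {A,C,G,T} (union, +1)
AT@4: {G} ∪ {C} = {C,G} (union, +1)
QY@4: {A} ∪ {C} = {A,C} (union, +1)
HQY@4: {G} ∪ {A,C} = {A,C,G} (union, +1)
AHQTY@4: {C,G} ∩ {A,C,G} = {C,G} (intersection, +0)
AT@5: {A} ∪ {T} = {A,T} (union, +1)
QY@5: {G} ∪ {T} = {G,T} (union, +1)
HQY@5: {G} ∩ {G,T} = {G} (intersection, +0)
AHQTY@5: {A,T} ∪ {G} = {A,G,T} (union, +1)
per-site changes: [2, 2, 2, 3, 3, 3]; total = 15

2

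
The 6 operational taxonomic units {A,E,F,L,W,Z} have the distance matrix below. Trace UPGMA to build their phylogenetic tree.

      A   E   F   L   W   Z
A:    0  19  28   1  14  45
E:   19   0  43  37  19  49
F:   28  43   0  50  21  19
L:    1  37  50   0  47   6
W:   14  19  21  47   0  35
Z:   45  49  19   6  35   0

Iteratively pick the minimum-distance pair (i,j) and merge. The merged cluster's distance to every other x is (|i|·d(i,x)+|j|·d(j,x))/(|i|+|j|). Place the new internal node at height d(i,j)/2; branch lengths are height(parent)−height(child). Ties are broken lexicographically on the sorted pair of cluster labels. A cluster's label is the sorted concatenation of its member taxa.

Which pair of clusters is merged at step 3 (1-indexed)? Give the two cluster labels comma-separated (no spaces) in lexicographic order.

step 1: merge (A,L) at d=1; branch lengths A→1/2, L→1/2; new cluster AL
  updated: d(AL,E)=28, d(AL,F)=39, d(AL,W)=61/2, d(AL,Z)=51/2
step 2: merge (E,W) at d=19; branch lengths E→19/2, W→19/2; new cluster EW
  updated: d(AL,EW)=117/4, d(EW,F)=32, d(EW,Z)=42
step 3: merge (F,Z) at d=19; branch lengths F→19/2, Z→19/2; new cluster FZ
  updated: d(AL,FZ)=129/4, d(EW,FZ)=37
step 4: merge (AL,EW) at d=117/4; branch lengths AL→113/8, EW→41/8; new cluster AELW
  updated: d(AELW,FZ)=277/8
step 5: merge (AELW,FZ) at d=277/8; branch lengths AELW→43/16, FZ→125/16; new cluster AEFLWZ
final tree: (((A:1/2,L:1/2):113/8,(E:19/2,W:19/2):41/8):43/16,(F:19/2,Z:19/2):125/16)
total length: 275/4

F,Z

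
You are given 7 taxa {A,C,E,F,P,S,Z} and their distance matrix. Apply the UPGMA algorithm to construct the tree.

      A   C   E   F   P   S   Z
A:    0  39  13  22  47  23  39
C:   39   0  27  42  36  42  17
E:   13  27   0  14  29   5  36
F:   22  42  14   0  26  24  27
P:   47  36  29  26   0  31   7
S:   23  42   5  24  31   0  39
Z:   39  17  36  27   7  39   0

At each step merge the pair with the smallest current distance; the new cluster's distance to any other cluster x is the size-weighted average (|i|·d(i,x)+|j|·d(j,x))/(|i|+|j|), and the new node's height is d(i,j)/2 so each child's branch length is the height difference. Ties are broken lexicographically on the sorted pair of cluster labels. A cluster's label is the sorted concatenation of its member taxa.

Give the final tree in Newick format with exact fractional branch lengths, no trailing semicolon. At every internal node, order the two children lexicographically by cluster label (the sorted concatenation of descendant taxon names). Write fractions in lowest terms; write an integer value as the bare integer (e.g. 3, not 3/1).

(((A:9,(E:5/2,S:5/2):13/2):1,F:10):23/3,(C:53/4,(P:7/2,Z:7/2):39/4):53/12)

1. join E+S (d=5) ⇒ ES; edges |E|=5/2, |S|=5/2
  updated: d(A,ES)=18, d(C,ES)=69/2, d(ES,F)=19, d(ES,P)=30, d(ES,Z)=75/2
2. join P+Z (d=7) ⇒ PZ; edges |P|=7/2, |Z|=7/2
  updated: d(A,PZ)=43, d(C,PZ)=53/2, d(ES,PZ)=135/4, d(F,PZ)=53/2
3. join A+ES (d=18) ⇒ AES; edges |A|=9, |ES|=13/2
  updated: d(AES,C)=36, d(AES,F)=20, d(AES,PZ)=221/6
4. join AES+F (d=20) ⇒ AEFS; edges |AES|=1, |F|=10
  updated: d(AEFS,C)=75/2, d(AEFS,PZ)=137/4
5. join C+PZ (d=53/2) ⇒ CPZ; edges |C|=53/4, |PZ|=39/4
  updated: d(AEFS,CPZ)=106/3
6. join AEFS+CPZ (d=106/3) ⇒ ACEFPSZ; edges |AEFS|=23/3, |CPZ|=53/12
final tree: (((A:9,(E:5/2,S:5/2):13/2):1,F:10):23/3,(C:53/4,(P:7/2,Z:7/2):39/4):53/12)
total length: 883/12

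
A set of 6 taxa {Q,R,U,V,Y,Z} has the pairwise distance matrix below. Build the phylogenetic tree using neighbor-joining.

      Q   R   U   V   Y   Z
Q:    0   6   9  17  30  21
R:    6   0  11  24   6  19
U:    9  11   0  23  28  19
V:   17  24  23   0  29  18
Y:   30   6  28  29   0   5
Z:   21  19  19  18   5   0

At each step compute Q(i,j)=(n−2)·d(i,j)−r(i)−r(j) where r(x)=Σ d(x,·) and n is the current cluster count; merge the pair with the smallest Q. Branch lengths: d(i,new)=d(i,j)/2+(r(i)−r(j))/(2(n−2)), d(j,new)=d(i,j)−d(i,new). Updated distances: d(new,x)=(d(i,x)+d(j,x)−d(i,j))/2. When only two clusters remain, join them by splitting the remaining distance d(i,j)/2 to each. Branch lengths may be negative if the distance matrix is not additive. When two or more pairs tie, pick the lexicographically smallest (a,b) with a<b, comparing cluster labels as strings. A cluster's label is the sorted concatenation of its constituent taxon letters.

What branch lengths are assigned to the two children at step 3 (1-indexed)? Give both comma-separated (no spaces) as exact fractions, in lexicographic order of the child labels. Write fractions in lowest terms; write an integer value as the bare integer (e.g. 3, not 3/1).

11/4,25/4

iteration 1: select Y,Z (d=5, Q=-160); attach at lengths (9/2, 1/2); label the merged cluster YZ
  updated: d(Q,YZ)=23, d(R,YZ)=10, d(U,YZ)=21, d(V,YZ)=21
iteration 2: select V,YZ (d=21, Q=-97); attach at lengths (73/6, 53/6); label the merged cluster VYZ
  updated: d(Q,VYZ)=19/2, d(R,VYZ)=13/2, d(U,VYZ)=23/2
iteration 3: select Q,U (d=9, Q=-38); attach at lengths (11/4, 25/4); label the merged cluster QU
  updated: d(QU,R)=4, d(QU,VYZ)=6
iteration 4: select QU,R (d=4, Q=-33/2); attach at lengths (7/4, 9/4); label the merged cluster QRU
  updated: d(QRU,VYZ)=17/4
iteration 5: select QRU,VYZ (d=17/4); attach at lengths (17/8, 17/8); label the merged cluster QRUVYZ
final tree: (((Q:11/4,U:25/4):7/4,R:9/4):17/8,(V:73/6,(Y:9/2,Z:1/2):53/6):17/8)
total length: 173/4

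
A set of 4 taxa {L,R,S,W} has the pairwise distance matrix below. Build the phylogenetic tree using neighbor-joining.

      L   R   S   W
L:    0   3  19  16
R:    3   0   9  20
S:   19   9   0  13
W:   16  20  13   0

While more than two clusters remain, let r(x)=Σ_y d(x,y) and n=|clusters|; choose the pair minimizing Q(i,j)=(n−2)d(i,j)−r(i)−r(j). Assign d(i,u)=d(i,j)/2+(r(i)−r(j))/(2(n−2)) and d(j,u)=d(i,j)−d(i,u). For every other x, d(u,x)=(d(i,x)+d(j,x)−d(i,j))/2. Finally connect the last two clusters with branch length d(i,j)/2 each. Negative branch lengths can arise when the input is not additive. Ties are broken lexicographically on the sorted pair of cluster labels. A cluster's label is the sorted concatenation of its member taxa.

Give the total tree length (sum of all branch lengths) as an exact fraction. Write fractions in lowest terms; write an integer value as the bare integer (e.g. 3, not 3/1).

iteration 1: select L,R (d=3, Q=-64); attach at lengths (3, 0); label the merged cluster LR
  updated: d(LR,S)=25/2, d(LR,W)=33/2
iteration 2: select LR,S (d=25/2, Q=-42); attach at lengths (8, 9/2); label the merged cluster LRS
  updated: d(LRS,W)=17/2
iteration 3: select LRS,W (d=17/2); attach at lengths (17/4, 17/4); label the merged cluster LRSW
final tree: (((L:3,R:0):8,S:9/2):17/4,W:17/4)
total length: 24

24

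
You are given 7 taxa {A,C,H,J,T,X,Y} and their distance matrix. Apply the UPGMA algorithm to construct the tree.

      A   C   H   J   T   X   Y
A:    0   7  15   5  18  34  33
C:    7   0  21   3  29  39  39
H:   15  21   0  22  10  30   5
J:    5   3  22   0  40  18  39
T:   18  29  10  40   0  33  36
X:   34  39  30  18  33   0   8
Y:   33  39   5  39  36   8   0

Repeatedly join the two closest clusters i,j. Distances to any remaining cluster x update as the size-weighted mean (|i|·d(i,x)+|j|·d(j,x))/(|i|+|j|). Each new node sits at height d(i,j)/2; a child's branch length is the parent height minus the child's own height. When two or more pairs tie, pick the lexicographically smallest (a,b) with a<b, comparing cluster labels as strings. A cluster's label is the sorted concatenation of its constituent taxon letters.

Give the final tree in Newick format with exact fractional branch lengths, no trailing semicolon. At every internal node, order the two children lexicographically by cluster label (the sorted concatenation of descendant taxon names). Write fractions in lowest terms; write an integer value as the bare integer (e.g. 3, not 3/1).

step 1: merge (C,J) at d=3; branch lengths C→3/2, J→3/2; new cluster CJ
  updated: d(A,CJ)=6, d(CJ,H)=43/2, d(CJ,T)=69/2, d(CJ,X)=57/2, d(CJ,Y)=39
step 2: merge (H,Y) at d=5; branch lengths H→5/2, Y→5/2; new cluster HY
  updated: d(A,HY)=24, d(CJ,HY)=121/4, d(HY,T)=23, d(HY,X)=19
step 3: merge (A,CJ) at d=6; branch lengths A→3, CJ→3/2; new cluster ACJ
  updated: d(ACJ,HY)=169/6, d(ACJ,T)=29, d(ACJ,X)=91/3
step 4: merge (HY,X) at d=19; branch lengths HY→7, X→19/2; new cluster HXY
  updated: d(ACJ,HXY)=260/9, d(HXY,T)=79/3
step 5: merge (HXY,T) at d=79/3; branch lengths HXY→11/3, T→79/6; new cluster HTXY
  updated: d(ACJ,HTXY)=347/12
step 6: merge (ACJ,HTXY) at d=347/12; branch lengths ACJ→275/24, HTXY→31/24; new cluster ACHJTXY
final tree: ((A:3,(C:3/2,J:3/2):3/2):275/24,(((H:5/2,Y:5/2):7,X:19/2):11/3,T:79/6):31/24)
total length: 703/12

((A:3,(C:3/2,J:3/2):3/2):275/24,(((H:5/2,Y:5/2):7,X:19/2):11/3,T:79/6):31/24)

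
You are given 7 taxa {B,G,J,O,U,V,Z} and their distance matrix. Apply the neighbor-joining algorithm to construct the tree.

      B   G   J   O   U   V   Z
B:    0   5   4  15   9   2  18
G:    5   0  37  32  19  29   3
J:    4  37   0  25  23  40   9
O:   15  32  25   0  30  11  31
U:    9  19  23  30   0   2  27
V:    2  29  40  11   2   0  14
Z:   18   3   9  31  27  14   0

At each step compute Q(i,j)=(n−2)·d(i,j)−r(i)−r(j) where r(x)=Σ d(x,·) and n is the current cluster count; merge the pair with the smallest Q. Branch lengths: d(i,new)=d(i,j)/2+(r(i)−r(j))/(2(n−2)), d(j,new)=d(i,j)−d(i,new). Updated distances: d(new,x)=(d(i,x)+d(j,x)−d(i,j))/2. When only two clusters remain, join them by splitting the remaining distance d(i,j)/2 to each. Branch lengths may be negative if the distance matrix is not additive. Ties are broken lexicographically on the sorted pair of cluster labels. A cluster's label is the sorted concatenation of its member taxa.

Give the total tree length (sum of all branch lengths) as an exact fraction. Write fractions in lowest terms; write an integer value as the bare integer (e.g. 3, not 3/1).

step 1: merge (G,Z) at d=3, Q=-212; branch lengths G→19/5, Z→-4/5; new cluster GZ
  updated: d(B,GZ)=10, d(GZ,J)=43/2, d(GZ,O)=30, d(GZ,U)=43/2, d(GZ,V)=20
step 2: merge (U,V) at d=2, Q=-305/2; branch lengths U→37/16, V→-5/16; new cluster UV
  updated: d(B,UV)=9/2, d(GZ,UV)=79/4, d(J,UV)=61/2, d(O,UV)=39/2
step 3: merge (O,UV) at d=39/2, Q=-421/4; branch lengths O→295/24, UV→173/24; new cluster OUV
  updated: d(B,OUV)=0, d(GZ,OUV)=121/8, d(J,OUV)=18
step 4: merge (B,J) at d=4, Q=-99/2; branch lengths B→-43/8, J→75/8; new cluster BJ
  updated: d(BJ,GZ)=55/4, d(BJ,OUV)=7
step 5: merge (BJ,GZ) at d=55/4, Q=-287/8; branch lengths BJ→45/16, GZ→175/16; new cluster BGJZ
  updated: d(BGJZ,OUV)=67/16
step 6: merge (BGJZ,OUV) at d=67/16; branch lengths BGJZ→67/32, OUV→67/32; new cluster BGJOUVZ
final tree: (((B:-43/8,J:75/8):45/16,(G:19/5,Z:-4/5):175/16):67/32,(O:295/24,(U:37/16,V:-5/16):173/24):67/32)
total length: 743/16

743/16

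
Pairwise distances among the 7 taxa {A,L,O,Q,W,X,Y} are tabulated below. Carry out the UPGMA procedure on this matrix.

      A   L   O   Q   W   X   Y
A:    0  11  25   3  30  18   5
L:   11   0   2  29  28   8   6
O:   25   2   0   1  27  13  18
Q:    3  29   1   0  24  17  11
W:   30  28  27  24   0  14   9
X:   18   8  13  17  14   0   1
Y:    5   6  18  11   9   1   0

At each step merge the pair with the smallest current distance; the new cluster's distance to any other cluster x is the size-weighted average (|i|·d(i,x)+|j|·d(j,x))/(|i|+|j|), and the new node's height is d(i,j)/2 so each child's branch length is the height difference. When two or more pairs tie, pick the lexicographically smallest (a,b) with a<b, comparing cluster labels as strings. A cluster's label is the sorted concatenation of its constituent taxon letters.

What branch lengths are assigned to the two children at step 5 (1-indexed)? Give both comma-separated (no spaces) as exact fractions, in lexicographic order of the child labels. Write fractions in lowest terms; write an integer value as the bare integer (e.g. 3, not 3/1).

41/24,55/8

iteration 1: select O,Q (d=1); attach at lengths (1/2, 1/2); label the merged cluster OQ
  updated: d(A,OQ)=14, d(L,OQ)=31/2, d(OQ,W)=51/2, d(OQ,X)=15, d(OQ,Y)=29/2
iteration 2: select X,Y (d=1); attach at lengths (1/2, 1/2); label the merged cluster XY
  updated: d(A,XY)=23/2, d(L,XY)=7, d(OQ,XY)=59/4, d(W,XY)=23/2
iteration 3: select L,XY (d=7); attach at lengths (7/2, 3); label the merged cluster LXY
  updated: d(A,LXY)=34/3, d(LXY,OQ)=15, d(LXY,W)=17
iteration 4: select A,LXY (d=34/3); attach at lengths (17/3, 13/6); label the merged cluster ALXY
  updated: d(ALXY,OQ)=59/4, d(ALXY,W)=81/4
iteration 5: select ALXY,OQ (d=59/4); attach at lengths (41/24, 55/8); label the merged cluster ALOQXY
  updated: d(ALOQXY,W)=22
iteration 6: select ALOQXY,W (d=22); attach at lengths (29/8, 11); label the merged cluster ALOQWXY
final tree: (((A:17/3,(L:7/2,(X:1/2,Y:1/2):3):13/6):41/24,(O:1/2,Q:1/2):55/8):29/8,W:11)
total length: 949/24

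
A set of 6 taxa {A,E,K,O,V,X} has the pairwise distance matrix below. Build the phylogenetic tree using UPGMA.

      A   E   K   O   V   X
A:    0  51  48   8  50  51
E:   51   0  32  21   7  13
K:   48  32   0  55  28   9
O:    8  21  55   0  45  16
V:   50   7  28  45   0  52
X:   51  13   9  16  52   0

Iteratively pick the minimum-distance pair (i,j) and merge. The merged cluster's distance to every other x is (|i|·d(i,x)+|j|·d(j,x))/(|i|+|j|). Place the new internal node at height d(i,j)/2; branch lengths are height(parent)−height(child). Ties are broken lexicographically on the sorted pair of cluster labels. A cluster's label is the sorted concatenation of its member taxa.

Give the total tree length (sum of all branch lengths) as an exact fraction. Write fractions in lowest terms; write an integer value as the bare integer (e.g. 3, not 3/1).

279/4

1. join E+V (d=7) ⇒ EV; edges |E|=7/2, |V|=7/2
  updated: d(A,EV)=101/2, d(EV,K)=30, d(EV,O)=33, d(EV,X)=65/2
2. join A+O (d=8) ⇒ AO; edges |A|=4, |O|=4
  updated: d(AO,EV)=167/4, d(AO,K)=103/2, d(AO,X)=67/2
3. join K+X (d=9) ⇒ KX; edges |K|=9/2, |X|=9/2
  updated: d(AO,KX)=85/2, d(EV,KX)=125/4
4. join EV+KX (d=125/4) ⇒ EKVX; edges |EV|=97/8, |KX|=89/8
  updated: d(AO,EKVX)=337/8
5. join AO+EKVX (d=337/8) ⇒ AEKOVX; edges |AO|=273/16, |EKVX|=87/16
final tree: ((A:4,O:4):273/16,((E:7/2,V:7/2):97/8,(K:9/2,X:9/2):89/8):87/16)
total length: 279/4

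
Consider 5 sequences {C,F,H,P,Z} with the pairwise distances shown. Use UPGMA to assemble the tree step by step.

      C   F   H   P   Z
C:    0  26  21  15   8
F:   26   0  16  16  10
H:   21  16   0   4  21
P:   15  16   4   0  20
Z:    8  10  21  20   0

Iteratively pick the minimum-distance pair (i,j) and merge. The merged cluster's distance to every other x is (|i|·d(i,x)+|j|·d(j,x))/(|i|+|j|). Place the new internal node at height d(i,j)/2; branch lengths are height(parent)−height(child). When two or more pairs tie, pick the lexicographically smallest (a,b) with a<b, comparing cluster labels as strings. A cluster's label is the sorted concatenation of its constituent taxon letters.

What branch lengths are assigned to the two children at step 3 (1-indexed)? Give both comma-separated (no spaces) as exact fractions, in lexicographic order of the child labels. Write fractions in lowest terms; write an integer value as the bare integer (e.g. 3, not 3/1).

1. join H+P (d=4) ⇒ HP; edges |H|=2, |P|=2
  updated: d(C,HP)=18, d(F,HP)=16, d(HP,Z)=41/2
2. join C+Z (d=8) ⇒ CZ; edges |C|=4, |Z|=4
  updated: d(CZ,F)=18, d(CZ,HP)=77/4
3. join F+HP (d=16) ⇒ FHP; edges |F|=8, |HP|=6
  updated: d(CZ,FHP)=113/6
4. join CZ+FHP (d=113/6) ⇒ CFHPZ; edges |CZ|=65/12, |FHP|=17/12
final tree: ((C:4,Z:4):65/12,(F:8,(H:2,P:2):6):17/12)
total length: 197/6

8,6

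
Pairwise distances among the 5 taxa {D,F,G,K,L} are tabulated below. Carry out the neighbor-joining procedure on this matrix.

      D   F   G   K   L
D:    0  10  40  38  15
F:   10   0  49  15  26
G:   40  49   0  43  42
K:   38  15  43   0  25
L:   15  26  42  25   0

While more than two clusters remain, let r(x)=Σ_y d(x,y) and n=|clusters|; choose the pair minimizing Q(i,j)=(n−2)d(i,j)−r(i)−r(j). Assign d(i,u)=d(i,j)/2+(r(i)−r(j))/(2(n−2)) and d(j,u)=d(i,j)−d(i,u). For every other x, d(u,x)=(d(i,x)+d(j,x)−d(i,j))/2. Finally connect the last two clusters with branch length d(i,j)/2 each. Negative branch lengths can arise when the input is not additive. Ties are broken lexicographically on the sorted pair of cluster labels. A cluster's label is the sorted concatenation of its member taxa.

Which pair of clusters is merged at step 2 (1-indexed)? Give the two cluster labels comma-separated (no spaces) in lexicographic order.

D,L

iteration 1: select F,K (d=15, Q=-176); attach at lengths (4, 11); label the merged cluster FK
  updated: d(D,FK)=33/2, d(FK,G)=77/2, d(FK,L)=18
iteration 2: select D,L (d=15, Q=-233/2); attach at lengths (53/8, 67/8); label the merged cluster DL
  updated: d(DL,FK)=39/4, d(DL,G)=67/2
iteration 3: select DL,FK (d=39/4, Q=-327/4); attach at lengths (19/8, 59/8); label the merged cluster DFKL
  updated: d(DFKL,G)=249/8
iteration 4: select DFKL,G (d=249/8); attach at lengths (249/16, 249/16); label the merged cluster DFGKL
final tree: (((D:53/8,L:67/8):19/8,(F:4,K:11):59/8):249/16,G:249/16)
total length: 567/8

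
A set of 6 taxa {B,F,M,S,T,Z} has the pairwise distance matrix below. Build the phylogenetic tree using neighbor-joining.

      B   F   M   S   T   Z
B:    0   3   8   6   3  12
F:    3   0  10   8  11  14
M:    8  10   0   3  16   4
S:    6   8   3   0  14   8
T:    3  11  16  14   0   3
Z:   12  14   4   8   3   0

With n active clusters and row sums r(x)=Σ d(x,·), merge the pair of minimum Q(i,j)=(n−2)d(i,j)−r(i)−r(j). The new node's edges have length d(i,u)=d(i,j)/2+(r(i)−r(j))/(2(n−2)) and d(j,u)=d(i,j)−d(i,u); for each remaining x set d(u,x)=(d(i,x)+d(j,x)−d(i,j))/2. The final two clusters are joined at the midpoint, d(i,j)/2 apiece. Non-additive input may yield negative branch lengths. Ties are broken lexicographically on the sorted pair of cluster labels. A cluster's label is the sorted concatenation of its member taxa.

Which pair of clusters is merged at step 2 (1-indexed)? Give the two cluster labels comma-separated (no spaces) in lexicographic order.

1. join T+Z (d=3, Q=-76) ⇒ TZ; edges |T|=9/4, |Z|=3/4
  updated: d(B,TZ)=6, d(F,TZ)=11, d(M,TZ)=17/2, d(S,TZ)=19/2
2. join M+S (d=3, Q=-47) ⇒ MS; edges |M|=2, |S|=1
  updated: d(B,MS)=11/2, d(F,MS)=15/2, d(MS,TZ)=15/2
3. join B+F (d=3, Q=-30) ⇒ BF; edges |B|=-1/4, |F|=13/4
  updated: d(BF,MS)=5, d(BF,TZ)=7
4. join BF+MS (d=5, Q=-39/2) ⇒ BFMS; edges |BF|=9/4, |MS|=11/4
  updated: d(BFMS,TZ)=19/4
5. join BFMS+TZ (d=19/4) ⇒ BFMSTZ; edges |BFMS|=19/8, |TZ|=19/8
final tree: (((B:-1/4,F:13/4):9/4,(M:2,S:1):11/4):19/8,(T:9/4,Z:3/4):19/8)
total length: 75/4

M,S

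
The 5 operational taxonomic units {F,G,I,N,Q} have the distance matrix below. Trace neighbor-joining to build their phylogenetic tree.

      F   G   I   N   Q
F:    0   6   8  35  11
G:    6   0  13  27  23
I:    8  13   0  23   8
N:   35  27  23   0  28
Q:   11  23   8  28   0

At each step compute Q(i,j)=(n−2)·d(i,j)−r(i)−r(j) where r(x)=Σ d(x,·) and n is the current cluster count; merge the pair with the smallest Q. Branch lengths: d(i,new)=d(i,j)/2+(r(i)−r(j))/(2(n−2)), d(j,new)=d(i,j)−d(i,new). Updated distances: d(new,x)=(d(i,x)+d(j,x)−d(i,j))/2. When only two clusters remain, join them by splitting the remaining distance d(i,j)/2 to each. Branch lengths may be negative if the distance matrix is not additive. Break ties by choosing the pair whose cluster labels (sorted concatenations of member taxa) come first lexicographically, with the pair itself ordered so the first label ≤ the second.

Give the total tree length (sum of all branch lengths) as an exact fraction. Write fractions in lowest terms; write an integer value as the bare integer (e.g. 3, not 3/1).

iteration 1: select F,G (d=6, Q=-111); attach at lengths (3/2, 9/2); label the merged cluster FG
  updated: d(FG,I)=15/2, d(FG,N)=28, d(FG,Q)=14
iteration 2: select FG,I (d=15/2, Q=-73); attach at lengths (13/2, 1); label the merged cluster FGI
  updated: d(FGI,N)=87/4, d(FGI,Q)=29/4
iteration 3: select FGI,N (d=87/4, Q=-57); attach at lengths (1/2, 85/4); label the merged cluster FGIN
  updated: d(FGIN,Q)=27/4
iteration 4: select FGIN,Q (d=27/4); attach at lengths (27/8, 27/8); label the merged cluster FGINQ
final tree: ((((F:3/2,G:9/2):13/2,I:1):1/2,N:85/4):27/8,Q:27/8)
total length: 42

42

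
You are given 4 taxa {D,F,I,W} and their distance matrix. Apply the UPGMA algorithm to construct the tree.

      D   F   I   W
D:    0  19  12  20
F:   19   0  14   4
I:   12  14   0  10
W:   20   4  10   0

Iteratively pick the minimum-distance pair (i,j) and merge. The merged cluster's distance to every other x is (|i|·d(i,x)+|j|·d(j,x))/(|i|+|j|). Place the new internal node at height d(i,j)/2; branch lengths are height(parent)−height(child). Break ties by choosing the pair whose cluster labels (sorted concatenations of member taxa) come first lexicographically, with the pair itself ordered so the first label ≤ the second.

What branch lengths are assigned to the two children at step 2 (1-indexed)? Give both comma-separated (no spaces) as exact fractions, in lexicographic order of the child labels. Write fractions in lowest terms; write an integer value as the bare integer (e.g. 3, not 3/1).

step 1: merge (F,W) at d=4; branch lengths F→2, W→2; new cluster FW
  updated: d(D,FW)=39/2, d(FW,I)=12
step 2: merge (D,I) at d=12; branch lengths D→6, I→6; new cluster DI
  updated: d(DI,FW)=63/4
step 3: merge (DI,FW) at d=63/4; branch lengths DI→15/8, FW→47/8; new cluster DFIW
final tree: ((D:6,I:6):15/8,(F:2,W:2):47/8)
total length: 95/4

6,6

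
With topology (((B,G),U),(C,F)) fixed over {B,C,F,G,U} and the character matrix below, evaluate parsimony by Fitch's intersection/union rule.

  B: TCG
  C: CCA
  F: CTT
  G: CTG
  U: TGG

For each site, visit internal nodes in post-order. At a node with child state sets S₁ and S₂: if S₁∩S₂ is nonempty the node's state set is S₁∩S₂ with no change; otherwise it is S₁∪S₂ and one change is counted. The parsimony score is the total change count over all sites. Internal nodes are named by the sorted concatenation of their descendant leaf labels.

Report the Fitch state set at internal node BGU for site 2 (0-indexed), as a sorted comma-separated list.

G

[col 0] BG: children B:{T}, G:{C} ∪→ {C,T}; cost 1
[col 0] BGU: children BG:{C,T}, U:{T} ∩→ {T}; cost 0
[col 0] CF: children C:{C}, F:{C} ∩→ {C}; cost 0
[col 0] BCFGU: children BGU:{T}, CF:{C} ∪→ {C,T}; cost 1
[col 1] BG: children B:{C}, G:{T} ∪→ {C,T}; cost 1
[col 1] BGU: children BG:{C,T}, U:{G} ∪→ {C,G,T}; cost 1
[col 1] CF: children C:{C}, F:{T} ∪→ {C,T}; cost 1
[col 1] BCFGU: children BGU:{C,G,T}, CF:{C,T} ∩→ {C,T}; cost 0
[col 2] BG: children B:{G}, G:{G} ∩→ {G}; cost 0
[col 2] BGU: children BG:{G}, U:{G} ∩→ {G}; cost 0
[col 2] CF: children C:{A}, F:{T} ∪→ {A,T}; cost 1
[col 2] BCFGU: children BGU:{G}, CF:{A,T} ∪→ {A,G,T}; cost 1
per-site changes: [2, 3, 2]; total = 7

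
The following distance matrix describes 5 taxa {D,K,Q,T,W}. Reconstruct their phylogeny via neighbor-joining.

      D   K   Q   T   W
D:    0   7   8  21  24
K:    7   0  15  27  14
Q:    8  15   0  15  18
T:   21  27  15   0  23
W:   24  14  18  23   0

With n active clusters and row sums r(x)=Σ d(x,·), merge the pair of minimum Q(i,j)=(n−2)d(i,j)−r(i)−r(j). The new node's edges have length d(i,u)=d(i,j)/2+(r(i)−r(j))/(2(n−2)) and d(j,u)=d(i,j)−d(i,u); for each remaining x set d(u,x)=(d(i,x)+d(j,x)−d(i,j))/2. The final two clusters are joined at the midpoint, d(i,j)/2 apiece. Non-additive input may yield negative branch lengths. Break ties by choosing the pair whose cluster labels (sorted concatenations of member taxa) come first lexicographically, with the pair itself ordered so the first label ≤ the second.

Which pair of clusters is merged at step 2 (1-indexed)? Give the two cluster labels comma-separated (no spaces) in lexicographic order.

DK,W

step 1: merge (D,K) at d=7, Q=-102; branch lengths D→3, K→4; new cluster DK
  updated: d(DK,Q)=8, d(DK,T)=41/2, d(DK,W)=31/2
step 2: merge (DK,W) at d=31/2, Q=-139/2; branch lengths DK→37/8, W→87/8; new cluster DKW
  updated: d(DKW,Q)=21/4, d(DKW,T)=14
step 3: merge (DKW,Q) at d=21/4, Q=-137/4; branch lengths DKW→17/8, Q→25/8; new cluster DKQW
  updated: d(DKQW,T)=95/8
step 4: merge (DKQW,T) at d=95/8; branch lengths DKQW→95/16, T→95/16; new cluster DKQTW
final tree: ((((D:3,K:4):37/8,W:87/8):17/8,Q:25/8):95/16,T:95/16)
total length: 317/8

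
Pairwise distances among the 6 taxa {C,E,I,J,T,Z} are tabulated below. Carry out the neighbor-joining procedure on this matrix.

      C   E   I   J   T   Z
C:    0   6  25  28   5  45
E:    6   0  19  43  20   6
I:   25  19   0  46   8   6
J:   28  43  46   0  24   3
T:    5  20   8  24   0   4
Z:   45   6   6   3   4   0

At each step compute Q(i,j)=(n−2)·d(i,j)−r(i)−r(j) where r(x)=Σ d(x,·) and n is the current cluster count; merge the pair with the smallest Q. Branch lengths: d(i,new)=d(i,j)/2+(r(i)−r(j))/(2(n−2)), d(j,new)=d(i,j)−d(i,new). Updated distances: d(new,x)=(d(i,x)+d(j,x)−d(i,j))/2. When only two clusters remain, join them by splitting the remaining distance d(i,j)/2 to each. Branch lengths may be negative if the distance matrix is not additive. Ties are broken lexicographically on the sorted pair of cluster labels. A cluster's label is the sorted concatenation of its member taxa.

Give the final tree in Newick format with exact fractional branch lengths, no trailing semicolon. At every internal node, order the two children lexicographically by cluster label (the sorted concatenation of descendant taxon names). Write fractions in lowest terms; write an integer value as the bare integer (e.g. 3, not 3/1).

((((C:7/2,E:5/2):41/4,I:35/4):5/4,(J:23/2,Z:-17/2):29/2):-1,T:-1)

step 1: merge (J,Z) at d=3, Q=-196; branch lengths J→23/2, Z→-17/2; new cluster JZ
  updated: d(C,JZ)=35, d(E,JZ)=23, d(I,JZ)=49/2, d(JZ,T)=25/2
step 2: merge (C,E) at d=6, Q=-121; branch lengths C→7/2, E→5/2; new cluster CE
  updated: d(CE,I)=19, d(CE,JZ)=26, d(CE,T)=19/2
step 3: merge (CE,I) at d=19, Q=-68; branch lengths CE→41/4, I→35/4; new cluster CEI
  updated: d(CEI,JZ)=63/4, d(CEI,T)=-3/4
step 4: merge (CEI,JZ) at d=63/4, Q=-55/2; branch lengths CEI→5/4, JZ→29/2; new cluster CEIJZ
  updated: d(CEIJZ,T)=-2
step 5: merge (CEIJZ,T) at d=-2; branch lengths CEIJZ→-1, T→-1; new cluster CEIJTZ
final tree: ((((C:7/2,E:5/2):41/4,I:35/4):5/4,(J:23/2,Z:-17/2):29/2):-1,T:-1)
total length: 167/4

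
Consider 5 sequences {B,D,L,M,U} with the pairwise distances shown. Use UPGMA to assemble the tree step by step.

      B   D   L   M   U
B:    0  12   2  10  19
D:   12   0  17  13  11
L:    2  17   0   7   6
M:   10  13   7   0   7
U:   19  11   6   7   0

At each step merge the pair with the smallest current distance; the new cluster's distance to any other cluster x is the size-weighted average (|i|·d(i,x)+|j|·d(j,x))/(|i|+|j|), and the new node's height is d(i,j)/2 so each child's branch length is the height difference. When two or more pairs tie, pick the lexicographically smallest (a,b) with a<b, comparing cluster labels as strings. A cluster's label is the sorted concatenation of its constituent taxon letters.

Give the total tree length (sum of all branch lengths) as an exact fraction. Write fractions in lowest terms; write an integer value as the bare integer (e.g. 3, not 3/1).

23

step 1: merge (B,L) at d=2; branch lengths B→1, L→1; new cluster BL
  updated: d(BL,D)=29/2, d(BL,M)=17/2, d(BL,U)=25/2
step 2: merge (M,U) at d=7; branch lengths M→7/2, U→7/2; new cluster MU
  updated: d(BL,MU)=21/2, d(D,MU)=12
step 3: merge (BL,MU) at d=21/2; branch lengths BL→17/4, MU→7/4; new cluster BLMU
  updated: d(BLMU,D)=53/4
step 4: merge (BLMU,D) at d=53/4; branch lengths BLMU→11/8, D→53/8; new cluster BDLMU
final tree: (((B:1,L:1):17/4,(M:7/2,U:7/2):7/4):11/8,D:53/8)
total length: 23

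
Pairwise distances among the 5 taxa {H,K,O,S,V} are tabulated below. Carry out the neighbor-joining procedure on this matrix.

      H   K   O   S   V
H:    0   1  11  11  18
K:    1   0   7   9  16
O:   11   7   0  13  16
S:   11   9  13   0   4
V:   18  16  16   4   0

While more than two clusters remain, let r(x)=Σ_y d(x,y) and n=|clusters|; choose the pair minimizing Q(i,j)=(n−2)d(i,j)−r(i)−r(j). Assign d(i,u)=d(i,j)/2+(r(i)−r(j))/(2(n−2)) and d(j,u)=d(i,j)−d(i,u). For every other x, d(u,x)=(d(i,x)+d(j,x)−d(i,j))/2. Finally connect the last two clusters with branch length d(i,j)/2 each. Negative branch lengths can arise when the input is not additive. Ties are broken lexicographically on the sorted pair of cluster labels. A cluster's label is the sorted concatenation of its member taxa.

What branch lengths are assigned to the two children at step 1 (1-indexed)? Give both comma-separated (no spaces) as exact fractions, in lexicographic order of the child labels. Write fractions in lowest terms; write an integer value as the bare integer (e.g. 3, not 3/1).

iteration 1: select S,V (d=4, Q=-79); attach at lengths (-5/6, 29/6); label the merged cluster SV
  updated: d(H,SV)=25/2, d(K,SV)=21/2, d(O,SV)=25/2
iteration 2: select H,K (d=1, Q=-41); attach at lengths (2, -1); label the merged cluster HK
  updated: d(HK,O)=17/2, d(HK,SV)=11
iteration 3: select HK,O (d=17/2, Q=-32); attach at lengths (7/2, 5); label the merged cluster HKO
  updated: d(HKO,SV)=15/2
iteration 4: select HKO,SV (d=15/2); attach at lengths (15/4, 15/4); label the merged cluster HKOSV
final tree: (((H:2,K:-1):7/2,O:5):15/4,(S:-5/6,V:29/6):15/4)
total length: 21

-5/6,29/6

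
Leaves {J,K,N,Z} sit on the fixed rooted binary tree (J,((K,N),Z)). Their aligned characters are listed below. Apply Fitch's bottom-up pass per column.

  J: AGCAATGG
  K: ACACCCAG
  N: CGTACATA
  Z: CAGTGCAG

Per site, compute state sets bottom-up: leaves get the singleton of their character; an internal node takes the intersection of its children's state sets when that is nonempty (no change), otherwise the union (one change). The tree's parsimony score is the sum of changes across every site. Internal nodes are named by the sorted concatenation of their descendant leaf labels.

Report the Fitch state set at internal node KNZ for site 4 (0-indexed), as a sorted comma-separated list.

site 0, node KN: K={A} ∪ N={C} → {A,C} (+1)
site 0, node KNZ: KN={A,C} ∩ Z={C} → {C} (+0)
site 0, node JKNZ: J={A} ∪ KNZ={C} → {A,C} (+1)
site 1, node KN: K={C} ∪ N={G} → {C,G} (+1)
site 1, node KNZ: KN={C,G} ∪ Z={A} → {A,C,G} (+1)
site 1, node JKNZ: J={G} ∩ KNZ={A,C,G} → {G} (+0)
site 2, node KN: K={A} ∪ N={T} → {A,T} (+1)
site 2, node KNZ: KN={A,T} ∪ Z={G} → {A,G,T} (+1)
site 2, node JKNZ: J={C} ∪ KNZ={A,G,T} → {A,C,G,T} (+1)
site 3, node KN: K={C} ∪ N={A} → {A,C} (+1)
site 3, node KNZ: KN={A,C} ∪ Z={T} → {A,C,T} (+1)
site 3, node JKNZ: J={A} ∩ KNZ={A,C,T} → {A} (+0)
site 4, node KN: K={C} ∩ N={C} → {C} (+0)
site 4, node KNZ: KN={C} ∪ Z={G} → {C,G} (+1)
site 4, node JKNZ: J={A} ∪ KNZ={C,G} → {A,C,G} (+1)
site 5, node KN: K={C} ∪ N={A} → {A,C} (+1)
site 5, node KNZ: KN={A,C} ∩ Z={C} → {C} (+0)
site 5, node JKNZ: J={T} ∪ KNZ={C} → {C,T} (+1)
site 6, node KN: K={A} ∪ N={T} → {A,T} (+1)
site 6, node KNZ: KN={A,T} ∩ Z={A} → {A} (+0)
site 6, node JKNZ: J={G} ∪ KNZ={A} → {A,G} (+1)
site 7, node KN: K={G} ∪ N={A} → {A,G} (+1)
site 7, node KNZ: KN={A,G} ∩ Z={G} → {G} (+0)
site 7, node JKNZ: J={G} ∩ KNZ={G} → {G} (+0)
per-site changes: [2, 2, 3, 2, 2, 2, 2, 1]; total = 16

C,G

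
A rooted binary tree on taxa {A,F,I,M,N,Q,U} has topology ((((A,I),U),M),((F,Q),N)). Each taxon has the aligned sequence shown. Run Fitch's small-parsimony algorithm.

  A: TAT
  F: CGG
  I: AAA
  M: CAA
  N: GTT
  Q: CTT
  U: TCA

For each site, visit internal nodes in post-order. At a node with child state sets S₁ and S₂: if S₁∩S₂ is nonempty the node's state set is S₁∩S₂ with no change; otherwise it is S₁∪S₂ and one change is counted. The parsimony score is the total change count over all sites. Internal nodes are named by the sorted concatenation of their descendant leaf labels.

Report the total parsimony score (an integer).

9

[col 0] AI: children A:{T}, I:{A} ∪→ {A,T}; cost 1
[col 0] AIU: children AI:{A,T}, U:{T} ∩→ {T}; cost 0
[col 0] AIMU: children AIU:{T}, M:{C} ∪→ {C,T}; cost 1
[col 0] FQ: children F:{C}, Q:{C} ∩→ {C}; cost 0
[col 0] FNQ: children FQ:{C}, N:{G} ∪→ {C,G}; cost 1
[col 0] AFIMNQU: children AIMU:{C,T}, FNQ:{C,G} ∩→ {C}; cost 0
[col 1] AI: children A:{A}, I:{A} ∩→ {A}; cost 0
[col 1] AIU: children AI:{A}, U:{C} ∪→ {A,C}; cost 1
[col 1] AIMU: children AIU:{A,C}, M:{A} ∩→ {A}; cost 0
[col 1] FQ: children F:{G}, Q:{T} ∪→ {G,T}; cost 1
[col 1] FNQ: children FQ:{G,T}, N:{T} ∩→ {T}; cost 0
[col 1] AFIMNQU: children AIMU:{A}, FNQ:{T} ∪→ {A,T}; cost 1
[col 2] AI: children A:{T}, I:{A} ∪→ {A,T}; cost 1
[col 2] AIU: children AI:{A,T}, U:{A} ∩→ {A}; cost 0
[col 2] AIMU: children AIU:{A}, M:{A} ∩→ {A}; cost 0
[col 2] FQ: children F:{G}, Q:{T} ∪→ {G,T}; cost 1
[col 2] FNQ: children FQ:{G,T}, N:{T} ∩→ {T}; cost 0
[col 2] AFIMNQU: children AIMU:{A}, FNQ:{T} ∪→ {A,T}; cost 1
per-site changes: [3, 3, 3]; total = 9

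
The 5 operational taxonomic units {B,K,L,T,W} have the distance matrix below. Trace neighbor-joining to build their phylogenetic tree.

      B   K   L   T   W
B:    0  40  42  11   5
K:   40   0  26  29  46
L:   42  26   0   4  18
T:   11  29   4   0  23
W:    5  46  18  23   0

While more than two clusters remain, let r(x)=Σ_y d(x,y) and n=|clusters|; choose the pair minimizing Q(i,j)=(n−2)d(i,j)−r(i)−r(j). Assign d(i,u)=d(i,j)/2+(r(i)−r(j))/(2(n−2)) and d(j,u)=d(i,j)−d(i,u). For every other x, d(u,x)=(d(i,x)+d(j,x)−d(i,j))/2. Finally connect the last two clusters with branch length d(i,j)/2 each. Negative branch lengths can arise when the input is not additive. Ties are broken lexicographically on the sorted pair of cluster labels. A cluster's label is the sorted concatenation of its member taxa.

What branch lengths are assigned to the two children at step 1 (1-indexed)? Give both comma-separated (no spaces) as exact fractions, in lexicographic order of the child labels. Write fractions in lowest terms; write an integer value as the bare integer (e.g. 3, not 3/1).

1. join B+W (d=5, Q=-175) ⇒ BW; edges |B|=7/2, |W|=3/2
  updated: d(BW,K)=81/2, d(BW,L)=55/2, d(BW,T)=29/2
2. join BW+T (d=29/2, Q=-101) ⇒ BTW; edges |BW|=16, |T|=-3/2
  updated: d(BTW,K)=55/2, d(BTW,L)=17/2
3. join BTW+K (d=55/2, Q=-62) ⇒ BKTW; edges |BTW|=5, |K|=45/2
  updated: d(BKTW,L)=7/2
4. join BKTW+L (d=7/2) ⇒ BKLTW; edges |BKTW|=7/4, |L|=7/4
final tree: ((((B:7/2,W:3/2):16,T:-3/2):5,K:45/2):7/4,L:7/4)
total length: 101/2

7/2,3/2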